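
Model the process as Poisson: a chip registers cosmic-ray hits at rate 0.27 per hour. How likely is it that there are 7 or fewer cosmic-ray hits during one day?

0.6757

Over the interval, μ = 0.27 × 24 = 6.48 (a day = 24 hours).
P(N ≤ 7) = Σ_{j=0}^{7} e^(−μ) μ^j/j! ≈ 0.6757.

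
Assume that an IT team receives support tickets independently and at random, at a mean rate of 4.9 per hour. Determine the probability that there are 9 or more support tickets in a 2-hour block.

0.6442

Over the interval, μ = 4.9 × 2 = 9.8 (a 2-hour block = 2 hours).
P(N ≥ 9) = 1 − P(N ≤ 8) = 1 − Σ_{j=0}^{8} e^(−μ) μ^j/j! ≈ 0.6442.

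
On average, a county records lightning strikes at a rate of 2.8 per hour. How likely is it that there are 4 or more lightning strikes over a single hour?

0.3081

With mean μ = 2.8 per hour,
P(N ≥ 4) = 1 − P(N ≤ 3) = 1 − Σ_{j=0}^{3} e^(−μ) μ^j/j! ≈ 0.3081.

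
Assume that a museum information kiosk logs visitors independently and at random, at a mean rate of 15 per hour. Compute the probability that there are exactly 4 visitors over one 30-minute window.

0.0729

Over the interval, μ = 15 × 0.5 = 7.5 (a 30-minute window = 0.5 hours).
P(N = 4) = e^(−μ) μ^4/4! = e^(−7.5) · 7.5^4/24 ≈ 0.0729.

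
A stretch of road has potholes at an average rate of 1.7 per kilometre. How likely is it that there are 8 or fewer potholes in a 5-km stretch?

Over the interval, μ = 1.7 × 5 = 8.5 (a 5-km stretch = 5 kilometres).
P(N ≤ 8) = Σ_{j=0}^{8} e^(−μ) μ^j/j! ≈ 0.5231.

0.5231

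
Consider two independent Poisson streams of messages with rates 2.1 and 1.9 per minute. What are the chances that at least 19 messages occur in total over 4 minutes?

Independent Poisson processes superpose: combined rate λ = 2.1 + 1.9 = 4 per minute.
Over the interval, μ = 4 × 4 = 16 (4 minutes).
P(N ≥ 19) = 1 − P(N ≤ 18) ≈ 0.2577.

0.2577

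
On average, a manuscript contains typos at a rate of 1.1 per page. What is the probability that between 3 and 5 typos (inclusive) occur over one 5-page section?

0.4405

Over the interval, μ = 1.1 × 5 = 5.5 (a 5-page section = 5 pages).
P(3 ≤ N ≤ 5) = Σ_{j=3}^{5} e^(−5.5) · 5.5^j/j! ≈ 0.4405.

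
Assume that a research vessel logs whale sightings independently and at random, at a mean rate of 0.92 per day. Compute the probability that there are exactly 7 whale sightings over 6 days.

Over the interval, μ = 0.92 × 6 = 5.52 (6 days).
P(N = 7) = e^(−μ) μ^7/7! = e^(−5.52) · 5.52^7/5040 ≈ 0.1241.

0.1241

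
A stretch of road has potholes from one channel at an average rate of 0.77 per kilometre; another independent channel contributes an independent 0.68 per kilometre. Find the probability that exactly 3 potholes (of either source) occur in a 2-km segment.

Independent Poisson processes superpose: combined rate λ = 0.77 + 0.68 = 1.45 per kilometre.
Over the interval, μ = 1.45 × 2 = 2.9 (a 2-km segment = 2 kilometres).
P(N = 3) = e^(−2.9) · 2.9^3/3! ≈ 0.2237.

0.2237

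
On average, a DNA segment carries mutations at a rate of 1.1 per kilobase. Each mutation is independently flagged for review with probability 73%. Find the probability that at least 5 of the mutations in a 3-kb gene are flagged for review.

Thinning: the mutations that are flagged for review themselves form a Poisson process with rate 0.73 × 1.1 = 0.803 per kilobase.
Over the interval, μ = 0.803 × 3 = 2.409 (a 3-kb gene = 3 kilobases).
P(N ≥ 5) = 1 − P(N ≤ 4) ≈ 0.0970.

0.0970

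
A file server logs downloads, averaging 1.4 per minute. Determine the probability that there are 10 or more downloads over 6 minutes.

Over the interval, μ = 1.4 × 6 = 8.4 (6 minutes).
P(N ≥ 10) = 1 − P(N ≤ 9) = 1 − Σ_{j=0}^{9} e^(−μ) μ^j/j! ≈ 0.3341.

0.3341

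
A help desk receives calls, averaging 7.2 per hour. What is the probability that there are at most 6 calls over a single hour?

With mean μ = 7.2 per hour,
P(N ≤ 6) = Σ_{j=0}^{6} e^(−μ) μ^j/j! ≈ 0.4204.

0.4204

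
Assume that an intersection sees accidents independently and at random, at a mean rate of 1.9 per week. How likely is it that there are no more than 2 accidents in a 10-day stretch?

0.4901

Over the interval, μ = 1.9 × 10/7 ≈ 2.71429 (a 10-day stretch = 10/7 weeks).
P(N ≤ 2) = Σ_{j=0}^{2} e^(−μ) μ^j/j! ≈ 0.4901.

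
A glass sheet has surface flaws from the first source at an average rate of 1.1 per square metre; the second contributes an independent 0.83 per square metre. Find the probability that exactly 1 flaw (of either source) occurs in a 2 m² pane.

Independent Poisson processes superpose: combined rate λ = 1.1 + 0.83 = 1.93 per square metre.
Over the interval, μ = 1.93 × 2 = 3.86 (a 2 m² pane = 2 square metres).
P(N = 1) = e^(−3.86) · 3.86^1/1! ≈ 0.0813.

0.0813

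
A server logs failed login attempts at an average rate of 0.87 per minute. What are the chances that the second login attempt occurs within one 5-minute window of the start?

Over the interval, μ = 0.87 × 5 = 4.35 (a 5-minute window = 5 minutes).
The second arrival falls in the interval iff at least 2 events occur there: P(S_2 ≤ t) = P(N ≥ 2) = 1 − P(N ≤ 1) ≈ 0.9309.

0.9309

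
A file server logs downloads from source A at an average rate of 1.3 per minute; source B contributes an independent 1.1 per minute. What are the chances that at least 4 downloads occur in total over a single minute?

0.2213

Independent Poisson processes superpose: combined rate λ = 1.3 + 1.1 = 2.4 per minute.
So μ = 2.4.
P(N ≥ 4) = 1 − P(N ≤ 3) ≈ 0.2213.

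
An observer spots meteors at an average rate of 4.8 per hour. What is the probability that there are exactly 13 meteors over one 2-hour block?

Over the interval, μ = 4.8 × 2 = 9.6 (a 2-hour block = 2 hours).
P(N = 13) = e^(−μ) μ^13/13! = e^(−9.6) · 9.6^13/6227020800 ≈ 0.0640.

0.0640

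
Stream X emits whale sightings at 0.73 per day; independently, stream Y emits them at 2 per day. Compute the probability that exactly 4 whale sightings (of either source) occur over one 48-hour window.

Independent Poisson processes superpose: combined rate λ = 0.73 + 2 = 2.73 per day.
Over the interval, μ = 2.73 × 2 = 5.46 (a 48-hour window = 2 days).
P(N = 4) = e^(−5.46) · 5.46^4/4! ≈ 0.1575.

0.1575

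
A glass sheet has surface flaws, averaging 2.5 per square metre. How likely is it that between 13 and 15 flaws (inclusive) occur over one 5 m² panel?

0.2871

Over the interval, μ = 2.5 × 5 = 12.5 (a 5 m² panel = 5 square metres).
P(13 ≤ N ≤ 15) = Σ_{j=13}^{15} e^(−12.5) · 12.5^j/j! ≈ 0.2871.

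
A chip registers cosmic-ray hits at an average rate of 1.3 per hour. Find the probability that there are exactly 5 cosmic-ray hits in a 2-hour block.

Over the interval, μ = 1.3 × 2 = 2.6 (a 2-hour block = 2 hours).
P(N = 5) = e^(−μ) μ^5/5! = e^(−2.6) · 2.6^5/120 ≈ 0.0735.

0.0735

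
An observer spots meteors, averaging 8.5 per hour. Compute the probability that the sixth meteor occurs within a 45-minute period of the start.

0.6125

Over the interval, μ = 8.5 × 0.75 = 6.375 (a 45-minute period = 0.75 hours).
The sixth arrival falls in the interval iff at least 6 events occur there: P(S_6 ≤ t) = P(N ≥ 6) = 1 − P(N ≤ 5) ≈ 0.6125.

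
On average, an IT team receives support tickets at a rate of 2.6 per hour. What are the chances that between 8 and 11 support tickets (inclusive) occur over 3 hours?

Over the interval, μ = 2.6 × 3 = 7.8 (3 hours).
P(8 ≤ N ≤ 11) = Σ_{j=8}^{11} e^(−7.8) · 7.8^j/j! ≈ 0.4208.

0.4208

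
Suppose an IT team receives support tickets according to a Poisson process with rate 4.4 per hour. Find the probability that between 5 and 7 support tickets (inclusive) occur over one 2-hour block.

0.2857

Over the interval, μ = 4.4 × 2 = 8.8 (a 2-hour block = 2 hours).
P(5 ≤ N ≤ 7) = Σ_{j=5}^{7} e^(−8.8) · 8.8^j/j! ≈ 0.2857.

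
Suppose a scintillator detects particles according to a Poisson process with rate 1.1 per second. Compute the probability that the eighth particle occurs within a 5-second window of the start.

0.1905

Over the interval, μ = 1.1 × 5 = 5.5 (a 5-second window = 5 seconds).
The eighth arrival falls in the interval iff at least 8 events occur there: P(S_8 ≤ t) = P(N ≥ 8) = 1 − P(N ≤ 7) ≈ 0.1905.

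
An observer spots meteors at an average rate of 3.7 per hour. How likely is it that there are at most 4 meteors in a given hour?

With mean μ = 3.7 per hour,
P(N ≤ 4) = Σ_{j=0}^{4} e^(−μ) μ^j/j! ≈ 0.6872.

0.6872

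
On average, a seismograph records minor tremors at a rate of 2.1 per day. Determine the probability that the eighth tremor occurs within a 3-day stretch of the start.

Over the interval, μ = 2.1 × 3 = 6.3 (a 3-day stretch = 3 days).
The eighth arrival falls in the interval iff at least 8 events occur there: P(S_8 ≤ t) = P(N ≥ 8) = 1 − P(N ≤ 7) ≈ 0.2983.

0.2983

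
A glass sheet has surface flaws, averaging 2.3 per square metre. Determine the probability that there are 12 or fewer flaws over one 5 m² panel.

Over the interval, μ = 2.3 × 5 = 11.5 (a 5 m² panel = 5 square metres).
P(N ≤ 12) = Σ_{j=0}^{12} e^(−μ) μ^j/j! ≈ 0.6329.

0.6329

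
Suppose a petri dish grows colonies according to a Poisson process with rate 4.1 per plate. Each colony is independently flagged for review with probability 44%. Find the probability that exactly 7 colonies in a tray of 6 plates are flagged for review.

0.0688

Thinning: the colonies that are flagged for review themselves form a Poisson process with rate 0.44 × 4.1 = 1.804 per plate.
Over the interval, μ = 1.804 × 6 = 10.824 (a tray of 6 plates = 6 plates).
P(N = 7) = e^(−10.824) · 10.824^7/7! ≈ 0.0688.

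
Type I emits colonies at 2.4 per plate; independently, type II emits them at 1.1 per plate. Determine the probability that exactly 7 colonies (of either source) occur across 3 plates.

0.0769

Independent Poisson processes superpose: combined rate λ = 2.4 + 1.1 = 3.5 per plate.
Over the interval, μ = 3.5 × 3 = 10.5 (3 plates).
P(N = 7) = e^(−10.5) · 10.5^7/7! ≈ 0.0769.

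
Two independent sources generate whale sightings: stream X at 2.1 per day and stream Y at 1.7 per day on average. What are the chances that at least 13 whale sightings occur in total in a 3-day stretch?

Independent Poisson processes superpose: combined rate λ = 2.1 + 1.7 = 3.8 per day.
Over the interval, μ = 3.8 × 3 = 11.4 (a 3-day stretch = 3 days).
P(N ≥ 13) = 1 − P(N ≤ 12) ≈ 0.3558.

0.3558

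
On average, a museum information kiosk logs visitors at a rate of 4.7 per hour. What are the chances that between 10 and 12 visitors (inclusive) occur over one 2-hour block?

Over the interval, μ = 4.7 × 2 = 9.4 (a 2-hour block = 2 hours).
P(10 ≤ N ≤ 12) = Σ_{j=10}^{12} e^(−9.4) · 9.4^j/j! ≈ 0.3099.

0.3099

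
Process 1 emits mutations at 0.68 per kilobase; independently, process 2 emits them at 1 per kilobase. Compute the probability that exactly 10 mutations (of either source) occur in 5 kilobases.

Independent Poisson processes superpose: combined rate λ = 0.68 + 1 = 1.68 per kilobase.
Over the interval, μ = 1.68 × 5 = 8.4 (5 kilobases).
P(N = 10) = e^(−8.4) · 8.4^10/10! ≈ 0.1084.

0.1084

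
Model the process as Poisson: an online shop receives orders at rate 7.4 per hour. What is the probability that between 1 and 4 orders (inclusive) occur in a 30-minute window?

Over the interval, μ = 7.4 × 0.5 = 3.7 (a 30-minute window = 0.5 hours).
P(1 ≤ N ≤ 4) = Σ_{j=1}^{4} e^(−3.7) · 3.7^j/j! ≈ 0.6625.

0.6625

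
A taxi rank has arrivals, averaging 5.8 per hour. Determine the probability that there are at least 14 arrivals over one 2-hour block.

Over the interval, μ = 5.8 × 2 = 11.6 (a 2-hour block = 2 hours).
P(N ≥ 14) = 1 − P(N ≤ 13) = 1 − Σ_{j=0}^{13} e^(−μ) μ^j/j! ≈ 0.2770.

0.2770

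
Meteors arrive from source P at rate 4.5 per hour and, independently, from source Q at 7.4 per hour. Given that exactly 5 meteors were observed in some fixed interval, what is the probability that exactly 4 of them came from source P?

0.0636

Given the total, each event is independently from source P with probability p = λ_P/(λ_P+λ_Q) = 4.5/11.9 ≈ 0.3782.
So K ~ Binomial(5, 4.5/11.9): P(K = 4) = C(5,4) · (4.5/11.9)^4 · (7.4/11.9)^1 ≈ 0.0636.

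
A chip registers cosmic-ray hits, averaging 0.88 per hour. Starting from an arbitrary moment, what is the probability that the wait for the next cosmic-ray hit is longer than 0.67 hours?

0.5545

The wait for the next event is exponential with rate λ = 0.88 per hour.
P(T > 0.67) = e^(−λt) = e^(−0.88 × 0.67) = e^(−0.5896) ≈ 0.5545.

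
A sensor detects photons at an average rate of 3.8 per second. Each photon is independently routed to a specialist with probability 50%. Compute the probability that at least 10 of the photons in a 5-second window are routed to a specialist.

0.4782

Thinning: the photons that are routed to a specialist themselves form a Poisson process with rate 0.5 × 3.8 = 1.9 per second.
Over the interval, μ = 1.9 × 5 = 9.5 (a 5-second window = 5 seconds).
P(N ≥ 10) = 1 − P(N ≤ 9) ≈ 0.4782.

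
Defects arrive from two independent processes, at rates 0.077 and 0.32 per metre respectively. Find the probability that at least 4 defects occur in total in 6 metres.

Independent Poisson processes superpose: combined rate λ = 0.077 + 0.32 = 0.397 per metre.
Over the interval, μ = 0.397 × 6 = 2.382 (6 metres).
P(N ≥ 4) = 1 − P(N ≤ 3) ≈ 0.2175.

0.2175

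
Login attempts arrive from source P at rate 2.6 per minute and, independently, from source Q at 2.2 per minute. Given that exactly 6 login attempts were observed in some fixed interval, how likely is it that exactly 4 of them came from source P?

Given the total, each event is independently from source P with probability p = λ_P/(λ_P+λ_Q) = 2.6/4.8 ≈ 0.5417.
So K ~ Binomial(6, 2.6/4.8): P(K = 4) = C(6,4) · (2.6/4.8)^4 · (2.2/4.8)^2 ≈ 0.2713.

0.2713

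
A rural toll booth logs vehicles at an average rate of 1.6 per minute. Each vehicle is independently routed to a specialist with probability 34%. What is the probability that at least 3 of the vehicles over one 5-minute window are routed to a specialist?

0.5113

Thinning: the vehicles that are routed to a specialist themselves form a Poisson process with rate 0.34 × 1.6 = 0.544 per minute.
Over the interval, μ = 0.544 × 5 = 2.72 (a 5-minute window = 5 minutes).
P(N ≥ 3) = 1 − P(N ≤ 2) ≈ 0.5113.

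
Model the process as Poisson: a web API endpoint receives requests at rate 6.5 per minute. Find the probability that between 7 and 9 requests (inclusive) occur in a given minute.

0.3509

With mean μ = 6.5 per minute,
P(7 ≤ N ≤ 9) = Σ_{j=7}^{9} e^(−6.5) · 6.5^j/j! ≈ 0.3509.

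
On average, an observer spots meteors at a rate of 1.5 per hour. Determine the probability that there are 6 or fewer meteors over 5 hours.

0.3782

Over the interval, μ = 1.5 × 5 = 7.5 (5 hours).
P(N ≤ 6) = Σ_{j=0}^{6} e^(−μ) μ^j/j! ≈ 0.3782.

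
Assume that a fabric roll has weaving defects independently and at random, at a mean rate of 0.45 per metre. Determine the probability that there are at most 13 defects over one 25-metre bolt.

Over the interval, μ = 0.45 × 25 = 11.25 (a 25-metre bolt = 25 metres).
P(N ≤ 13) = Σ_{j=0}^{13} e^(−μ) μ^j/j! ≈ 0.7576.

0.7576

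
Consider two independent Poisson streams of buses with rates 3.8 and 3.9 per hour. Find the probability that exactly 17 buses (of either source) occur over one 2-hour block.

Independent Poisson processes superpose: combined rate λ = 3.8 + 3.9 = 7.7 per hour.
Over the interval, μ = 7.7 × 2 = 15.4 (a 2-hour block = 2 hours).
P(N = 17) = e^(−15.4) · 15.4^17/17! ≈ 0.0888.

0.0888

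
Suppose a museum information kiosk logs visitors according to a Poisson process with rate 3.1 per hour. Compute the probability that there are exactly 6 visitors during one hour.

With mean μ = 3.1 per hour,
P(N = 6) = e^(−μ) μ^6/6! = e^(−3.1) · 3.1^6/720 ≈ 0.0555.

0.0555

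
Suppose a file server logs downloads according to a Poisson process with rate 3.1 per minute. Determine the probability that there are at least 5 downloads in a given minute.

0.2018

With mean μ = 3.1 per minute,
P(N ≥ 5) = 1 − P(N ≤ 4) = 1 − Σ_{j=0}^{4} e^(−μ) μ^j/j! ≈ 0.2018.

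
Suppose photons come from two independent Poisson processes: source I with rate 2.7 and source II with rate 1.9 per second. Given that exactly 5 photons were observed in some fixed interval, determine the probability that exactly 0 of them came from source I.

0.0120

Given the total, each event is independently from source I with probability p = λ_I/(λ_I+λ_II) = 2.7/4.6 ≈ 0.5870.
So K ~ Binomial(5, 2.7/4.6): P(K = 0) = C(5,0) · (2.7/4.6)^0 · (1.9/4.6)^5 ≈ 0.0120.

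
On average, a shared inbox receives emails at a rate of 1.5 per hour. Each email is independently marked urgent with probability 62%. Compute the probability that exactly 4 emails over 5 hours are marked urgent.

Thinning: the emails that are marked urgent themselves form a Poisson process with rate 0.62 × 1.5 = 0.93 per hour.
Over the interval, μ = 0.93 × 5 = 4.65 (5 hours).
P(N = 4) = e^(−4.65) · 4.65^4/4! ≈ 0.1863.

0.1863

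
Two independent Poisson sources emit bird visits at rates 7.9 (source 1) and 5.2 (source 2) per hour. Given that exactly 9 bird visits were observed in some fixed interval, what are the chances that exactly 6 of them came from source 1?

Given the total, each event is independently from source 1 with probability p = λ_1/(λ_1+λ_2) = 7.9/13.1 ≈ 0.6031.
So K ~ Binomial(9, 7.9/13.1): P(K = 6) = C(9,6) · (7.9/13.1)^6 · (5.2/13.1)^3 ≈ 0.2527.

0.2527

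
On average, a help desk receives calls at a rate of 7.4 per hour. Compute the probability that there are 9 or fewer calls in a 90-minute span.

Over the interval, μ = 7.4 × 1.5 = 11.1 (a 90-minute span = 1.5 hours).
P(N ≤ 9) = Σ_{j=0}^{9} e^(−μ) μ^j/j! ≈ 0.3298.

0.3298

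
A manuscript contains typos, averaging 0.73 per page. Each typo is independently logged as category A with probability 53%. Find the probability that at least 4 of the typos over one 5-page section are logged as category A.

Thinning: the typos that are logged as category A themselves form a Poisson process with rate 0.53 × 0.73 = 0.3869 per page.
Over the interval, μ = 0.3869 × 5 = 1.9345 (a 5-page section = 5 pages).
P(N ≥ 4) = 1 − P(N ≤ 3) ≈ 0.1313.

0.1313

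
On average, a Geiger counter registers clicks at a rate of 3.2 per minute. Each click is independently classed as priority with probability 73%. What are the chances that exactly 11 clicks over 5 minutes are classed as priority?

0.1170

Thinning: the clicks that are classed as priority themselves form a Poisson process with rate 0.73 × 3.2 = 2.336 per minute.
Over the interval, μ = 2.336 × 5 = 11.68 (5 minutes).
P(N = 11) = e^(−11.68) · 11.68^11/11! ≈ 0.1170.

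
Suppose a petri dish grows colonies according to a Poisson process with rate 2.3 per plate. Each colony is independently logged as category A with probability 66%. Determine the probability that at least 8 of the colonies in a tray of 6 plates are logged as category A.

Thinning: the colonies that are logged as category A themselves form a Poisson process with rate 0.66 × 2.3 = 1.518 per plate.
Over the interval, μ = 1.518 × 6 = 9.108 (a tray of 6 plates = 6 plates).
P(N ≥ 8) = 1 − P(N ≤ 7) ≈ 0.6886.

0.6886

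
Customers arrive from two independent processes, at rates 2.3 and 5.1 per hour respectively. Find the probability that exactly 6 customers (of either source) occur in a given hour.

Independent Poisson processes superpose: combined rate λ = 2.3 + 5.1 = 7.4 per hour.
So μ = 7.4.
P(N = 6) = e^(−7.4) · 7.4^6/6! ≈ 0.1394.

0.1394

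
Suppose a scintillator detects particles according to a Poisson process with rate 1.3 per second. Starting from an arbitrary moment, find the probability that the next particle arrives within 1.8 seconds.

Inter-arrival times are exponential with rate λ = 1.3 per second.
P(T ≤ 1.8) = 1 − e^(−λt) = 1 − e^(−1.3 × 1.8) = 1 − e^(−2.34) ≈ 0.9037.

0.9037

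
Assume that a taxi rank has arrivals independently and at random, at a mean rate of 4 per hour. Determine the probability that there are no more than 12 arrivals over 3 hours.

Over the interval, μ = 4 × 3 = 12 (3 hours).
P(N ≤ 12) = Σ_{j=0}^{12} e^(−μ) μ^j/j! ≈ 0.5760.

0.5760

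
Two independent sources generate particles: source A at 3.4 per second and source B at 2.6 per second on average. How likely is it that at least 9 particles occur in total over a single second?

Independent Poisson processes superpose: combined rate λ = 3.4 + 2.6 = 6 per second.
So μ = 6.
P(N ≥ 9) = 1 − P(N ≤ 8) ≈ 0.1528.

0.1528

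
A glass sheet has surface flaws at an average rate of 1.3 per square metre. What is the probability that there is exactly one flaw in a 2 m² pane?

0.1931

Over the interval, μ = 1.3 × 2 = 2.6 (a 2 m² pane = 2 square metres).
P(N = 1) = e^(−μ) μ^1/1! = e^(−2.6) · 2.6^1/1 ≈ 0.1931.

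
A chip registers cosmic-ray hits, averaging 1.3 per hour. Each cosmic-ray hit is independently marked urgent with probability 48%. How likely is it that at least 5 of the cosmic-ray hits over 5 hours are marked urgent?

Thinning: the cosmic-ray hits that are marked urgent themselves form a Poisson process with rate 0.48 × 1.3 = 0.624 per hour.
Over the interval, μ = 0.624 × 5 = 3.12 (5 hours).
P(N ≥ 5) = 1 − P(N ≤ 4) ≈ 0.2053.

0.2053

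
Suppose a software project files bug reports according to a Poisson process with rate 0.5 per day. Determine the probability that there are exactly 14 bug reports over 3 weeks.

Over the interval, μ = 0.5 × 21 = 10.5 (3 weeks = 21 days).
P(N = 14) = e^(−μ) μ^14/14! = e^(−10.5) · 10.5^14/87178291200 ≈ 0.0625.

0.0625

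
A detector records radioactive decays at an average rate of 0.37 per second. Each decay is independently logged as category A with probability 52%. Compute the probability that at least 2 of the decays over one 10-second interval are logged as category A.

0.5730

Thinning: the decays that are logged as category A themselves form a Poisson process with rate 0.52 × 0.37 = 0.1924 per second.
Over the interval, μ = 0.1924 × 10 = 1.924 (a 10-second interval = 10 seconds).
P(N ≥ 2) = 1 − P(N ≤ 1) ≈ 0.5730.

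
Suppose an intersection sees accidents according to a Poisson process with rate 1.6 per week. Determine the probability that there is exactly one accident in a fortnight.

Over the interval, μ = 1.6 × 2 = 3.2 (a fortnight = 2 weeks).
P(N = 1) = e^(−μ) μ^1/1! = e^(−3.2) · 3.2^1/1 ≈ 0.1304.

0.1304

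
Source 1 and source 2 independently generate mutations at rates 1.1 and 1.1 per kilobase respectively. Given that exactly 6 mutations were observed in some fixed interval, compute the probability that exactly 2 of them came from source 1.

Given the total, each event is independently from source 1 with probability p = λ_1/(λ_1+λ_2) = 1.1/2.2 = 0.5000.
So K ~ Binomial(6, 1.1/2.2): P(K = 2) = C(6,2) · (1.1/2.2)^2 · (1.1/2.2)^4 ≈ 0.2344.

0.2344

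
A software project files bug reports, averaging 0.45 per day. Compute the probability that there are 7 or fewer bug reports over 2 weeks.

0.7017

Over the interval, μ = 0.45 × 14 = 6.3 (2 weeks = 14 days).
P(N ≤ 7) = Σ_{j=0}^{7} e^(−μ) μ^j/j! ≈ 0.7017.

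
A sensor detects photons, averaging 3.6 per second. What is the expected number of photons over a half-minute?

E[N] = λt = 3.6 × 30 = 108 (a half-minute = 30 seconds).

108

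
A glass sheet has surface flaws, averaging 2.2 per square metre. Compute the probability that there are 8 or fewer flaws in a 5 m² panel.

0.2320

Over the interval, μ = 2.2 × 5 = 11 (a 5 m² panel = 5 square metres).
P(N ≤ 8) = Σ_{j=0}^{8} e^(−μ) μ^j/j! ≈ 0.2320.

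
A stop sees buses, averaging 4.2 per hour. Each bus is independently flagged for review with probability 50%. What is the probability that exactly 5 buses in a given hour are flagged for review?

0.0417

Thinning: the buses that are flagged for review themselves form a Poisson process with rate 0.5 × 4.2 = 2.1 per hour.
So μ = 2.1.
P(N = 5) = e^(−2.1) · 2.1^5/5! ≈ 0.0417.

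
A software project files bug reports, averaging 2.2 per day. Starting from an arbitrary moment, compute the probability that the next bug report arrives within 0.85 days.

Inter-arrival times are exponential with rate λ = 2.2 per day.
P(T ≤ 0.85) = 1 − e^(−λt) = 1 − e^(−2.2 × 0.85) = 1 − e^(−1.87) ≈ 0.8459.

0.8459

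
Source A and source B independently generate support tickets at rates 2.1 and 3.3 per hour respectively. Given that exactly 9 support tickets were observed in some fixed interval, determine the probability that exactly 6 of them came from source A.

Given the total, each event is independently from source A with probability p = λ_A/(λ_A+λ_B) = 2.1/5.4 ≈ 0.3889.
So K ~ Binomial(9, 2.1/5.4): P(K = 6) = C(9,6) · (2.1/5.4)^6 · (3.3/5.4)^3 ≈ 0.0663.

0.0663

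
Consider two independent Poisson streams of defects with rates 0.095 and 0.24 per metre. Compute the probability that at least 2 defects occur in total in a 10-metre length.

0.8474

Independent Poisson processes superpose: combined rate λ = 0.095 + 0.24 = 0.335 per metre.
Over the interval, μ = 0.335 × 10 = 3.35 (a 10-metre length = 10 metres).
P(N ≥ 2) = 1 − P(N ≤ 1) ≈ 0.8474.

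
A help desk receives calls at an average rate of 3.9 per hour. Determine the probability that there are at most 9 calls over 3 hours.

0.2696

Over the interval, μ = 3.9 × 3 = 11.7 (3 hours).
P(N ≤ 9) = Σ_{j=0}^{9} e^(−μ) μ^j/j! ≈ 0.2696.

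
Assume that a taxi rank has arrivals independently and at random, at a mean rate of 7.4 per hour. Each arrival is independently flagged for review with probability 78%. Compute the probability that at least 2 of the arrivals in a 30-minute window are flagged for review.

Thinning: the arrivals that are flagged for review themselves form a Poisson process with rate 0.78 × 7.4 = 5.772 per hour.
Over the interval, μ = 5.772 × 0.5 = 2.886 (a 30-minute window = 0.5 hours).
P(N ≥ 2) = 1 − P(N ≤ 1) ≈ 0.7832.

0.7832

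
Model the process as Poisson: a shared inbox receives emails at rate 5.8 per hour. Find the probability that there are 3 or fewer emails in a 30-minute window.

0.6696

Over the interval, μ = 5.8 × 0.5 = 2.9 (a 30-minute window = 0.5 hours).
P(N ≤ 3) = Σ_{j=0}^{3} e^(−μ) μ^j/j! ≈ 0.6696.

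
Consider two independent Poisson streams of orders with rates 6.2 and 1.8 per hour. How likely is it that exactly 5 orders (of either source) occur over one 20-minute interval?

0.0781

Independent Poisson processes superpose: combined rate λ = 6.2 + 1.8 = 8 per hour.
Over the interval, μ = 8 × 1/3 ≈ 2.66667 (a 20-minute interval = 1/3 hours).
P(N = 5) = e^(−2.66667) · 2.66667^5/5! ≈ 0.0781.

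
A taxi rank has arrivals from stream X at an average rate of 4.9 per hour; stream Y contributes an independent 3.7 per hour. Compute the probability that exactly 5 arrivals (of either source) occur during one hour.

0.0722

Independent Poisson processes superpose: combined rate λ = 4.9 + 3.7 = 8.6 per hour.
So μ = 8.6.
P(N = 5) = e^(−8.6) · 8.6^5/5! ≈ 0.0722.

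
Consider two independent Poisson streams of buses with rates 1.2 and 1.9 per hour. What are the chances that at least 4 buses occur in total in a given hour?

0.3752

Independent Poisson processes superpose: combined rate λ = 1.2 + 1.9 = 3.1 per hour.
So μ = 3.1.
P(N ≥ 4) = 1 − P(N ≤ 3) ≈ 0.3752.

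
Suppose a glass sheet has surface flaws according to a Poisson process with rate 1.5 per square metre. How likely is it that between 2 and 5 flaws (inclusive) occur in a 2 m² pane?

Over the interval, μ = 1.5 × 2 = 3 (a 2 m² pane = 2 square metres).
P(2 ≤ N ≤ 5) = Σ_{j=2}^{5} e^(−3) · 3^j/j! ≈ 0.7169.

0.7169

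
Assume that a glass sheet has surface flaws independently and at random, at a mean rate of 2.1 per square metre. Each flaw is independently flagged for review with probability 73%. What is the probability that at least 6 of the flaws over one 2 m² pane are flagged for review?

0.0907

Thinning: the flaws that are flagged for review themselves form a Poisson process with rate 0.73 × 2.1 = 1.533 per square metre.
Over the interval, μ = 1.533 × 2 = 3.066 (a 2 m² pane = 2 square metres).
P(N ≥ 6) = 1 − P(N ≤ 5) ≈ 0.0907.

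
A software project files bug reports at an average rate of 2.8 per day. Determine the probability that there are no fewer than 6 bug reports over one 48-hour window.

Over the interval, μ = 2.8 × 2 = 5.6 (a 48-hour window = 2 days).
P(N ≥ 6) = 1 − P(N ≤ 5) = 1 − Σ_{j=0}^{5} e^(−μ) μ^j/j! ≈ 0.4881.

0.4881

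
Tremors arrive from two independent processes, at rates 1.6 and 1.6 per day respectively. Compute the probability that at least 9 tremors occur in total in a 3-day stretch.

Independent Poisson processes superpose: combined rate λ = 1.6 + 1.6 = 3.2 per day.
Over the interval, μ = 3.2 × 3 = 9.6 (a 3-day stretch = 3 days).
P(N ≥ 9) = 1 − P(N ≤ 8) ≈ 0.6204.

0.6204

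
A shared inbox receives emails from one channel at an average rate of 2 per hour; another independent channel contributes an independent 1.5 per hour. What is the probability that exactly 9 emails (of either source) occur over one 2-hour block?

0.1014

Independent Poisson processes superpose: combined rate λ = 2 + 1.5 = 3.5 per hour.
Over the interval, μ = 3.5 × 2 = 7 (a 2-hour block = 2 hours).
P(N = 9) = e^(−7) · 7^9/9! ≈ 0.1014.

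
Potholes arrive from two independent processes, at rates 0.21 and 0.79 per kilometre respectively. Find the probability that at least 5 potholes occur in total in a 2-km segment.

0.0527

Independent Poisson processes superpose: combined rate λ = 0.21 + 0.79 = 1 per kilometre.
Over the interval, μ = 1 × 2 = 2 (a 2-km segment = 2 kilometres).
P(N ≥ 5) = 1 − P(N ≤ 4) ≈ 0.0527.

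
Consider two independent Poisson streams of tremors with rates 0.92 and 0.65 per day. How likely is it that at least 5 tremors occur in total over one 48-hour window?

0.2088

Independent Poisson processes superpose: combined rate λ = 0.92 + 0.65 = 1.57 per day.
Over the interval, μ = 1.57 × 2 = 3.14 (a 48-hour window = 2 days).
P(N ≥ 5) = 1 − P(N ≤ 4) ≈ 0.2088.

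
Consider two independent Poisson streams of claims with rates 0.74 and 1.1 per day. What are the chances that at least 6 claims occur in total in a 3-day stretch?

0.4745

Independent Poisson processes superpose: combined rate λ = 0.74 + 1.1 = 1.84 per day.
Over the interval, μ = 1.84 × 3 = 5.52 (a 3-day stretch = 3 days).
P(N ≥ 6) = 1 − P(N ≤ 5) ≈ 0.4745.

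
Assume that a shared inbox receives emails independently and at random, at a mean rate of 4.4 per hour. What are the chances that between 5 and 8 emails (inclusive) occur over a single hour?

With mean μ = 4.4 per hour,
P(5 ≤ N ≤ 8) = Σ_{j=5}^{8} e^(−4.4) · 4.4^j/j! ≈ 0.4130.

0.4130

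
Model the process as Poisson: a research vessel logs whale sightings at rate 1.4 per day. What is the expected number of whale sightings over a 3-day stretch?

E[N] = λt = 1.4 × 3 = 4.2 (a 3-day stretch = 3 days).

4.2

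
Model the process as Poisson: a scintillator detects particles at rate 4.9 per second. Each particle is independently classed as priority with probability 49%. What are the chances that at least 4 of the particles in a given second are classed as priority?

Thinning: the particles that are classed as priority themselves form a Poisson process with rate 0.49 × 4.9 = 2.401 per second.
So μ = 2.401.
P(N ≥ 4) = 1 − P(N ≤ 3) ≈ 0.2215.

0.2215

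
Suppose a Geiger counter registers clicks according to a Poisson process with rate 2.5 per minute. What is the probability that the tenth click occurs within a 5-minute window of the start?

0.7986

Over the interval, μ = 2.5 × 5 = 12.5 (a 5-minute window = 5 minutes).
The tenth arrival falls in the interval iff at least 10 events occur there: P(S_10 ≤ t) = P(N ≥ 10) = 1 − P(N ≤ 9) ≈ 0.7986.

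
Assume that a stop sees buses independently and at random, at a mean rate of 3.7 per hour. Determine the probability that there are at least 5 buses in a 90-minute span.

Over the interval, μ = 3.7 × 1.5 = 5.55 (a 90-minute span = 1.5 hours).
P(N ≥ 5) = 1 − P(N ≤ 4) = 1 − Σ_{j=0}^{4} e^(−μ) μ^j/j! ≈ 0.6502.

0.6502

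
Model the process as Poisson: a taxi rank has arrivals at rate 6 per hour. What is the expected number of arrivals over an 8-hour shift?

48

E[N] = λt = 6 × 8 = 48 (an 8-hour shift = 8 hours).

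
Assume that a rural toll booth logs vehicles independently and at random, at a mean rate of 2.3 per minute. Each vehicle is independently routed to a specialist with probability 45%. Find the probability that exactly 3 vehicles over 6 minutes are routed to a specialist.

Thinning: the vehicles that are routed to a specialist themselves form a Poisson process with rate 0.45 × 2.3 = 1.035 per minute.
Over the interval, μ = 1.035 × 6 = 6.21 (6 minutes).
P(N = 3) = e^(−6.21) · 6.21^3/3! ≈ 0.0802.

0.0802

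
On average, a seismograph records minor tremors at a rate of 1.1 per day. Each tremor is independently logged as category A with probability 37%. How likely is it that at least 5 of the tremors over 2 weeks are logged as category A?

Thinning: the tremors that are logged as category A themselves form a Poisson process with rate 0.37 × 1.1 = 0.407 per day.
Over the interval, μ = 0.407 × 14 = 5.698 (2 weeks = 14 days).
P(N ≥ 5) = 1 − P(N ≤ 4) ≈ 0.6725.

0.6725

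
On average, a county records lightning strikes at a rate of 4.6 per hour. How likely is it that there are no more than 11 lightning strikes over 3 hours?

Over the interval, μ = 4.6 × 3 = 13.8 (3 hours).
P(N ≤ 11) = Σ_{j=0}^{11} e^(−μ) μ^j/j! ≈ 0.2773.

0.2773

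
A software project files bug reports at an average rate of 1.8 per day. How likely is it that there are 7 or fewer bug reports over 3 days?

Over the interval, μ = 1.8 × 3 = 5.4 (3 days).
P(N ≤ 7) = Σ_{j=0}^{7} e^(−μ) μ^j/j! ≈ 0.8217.

0.8217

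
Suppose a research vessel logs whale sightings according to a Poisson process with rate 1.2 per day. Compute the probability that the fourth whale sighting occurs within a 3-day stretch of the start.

Over the interval, μ = 1.2 × 3 = 3.6 (a 3-day stretch = 3 days).
The fourth arrival falls in the interval iff at least 4 events occur there: P(S_4 ≤ t) = P(N ≥ 4) = 1 − P(N ≤ 3) ≈ 0.4848.

0.4848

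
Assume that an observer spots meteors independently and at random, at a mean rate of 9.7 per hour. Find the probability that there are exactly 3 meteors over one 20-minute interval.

Over the interval, μ = 9.7 × 1/3 ≈ 3.23333 (a 20-minute interval = 1/3 hours).
P(N = 3) = e^(−μ) μ^3/3! = e^(−3.23333) · 3.23333^3/6 ≈ 0.2221.

0.2221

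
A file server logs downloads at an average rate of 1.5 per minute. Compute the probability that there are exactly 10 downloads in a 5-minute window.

Over the interval, μ = 1.5 × 5 = 7.5 (a 5-minute window = 5 minutes).
P(N = 10) = e^(−μ) μ^10/10! = e^(−7.5) · 7.5^10/3628800 ≈ 0.0858.

0.0858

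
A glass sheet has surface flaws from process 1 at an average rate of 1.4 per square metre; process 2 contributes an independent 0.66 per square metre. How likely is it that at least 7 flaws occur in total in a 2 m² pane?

0.1235

Independent Poisson processes superpose: combined rate λ = 1.4 + 0.66 = 2.06 per square metre.
Over the interval, μ = 2.06 × 2 = 4.12 (a 2 m² pane = 2 square metres).
P(N ≥ 7) = 1 − P(N ≤ 6) ≈ 0.1235.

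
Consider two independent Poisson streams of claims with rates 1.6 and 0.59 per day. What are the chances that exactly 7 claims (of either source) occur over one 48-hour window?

Independent Poisson processes superpose: combined rate λ = 1.6 + 0.59 = 2.19 per day.
Over the interval, μ = 2.19 × 2 = 4.38 (a 48-hour window = 2 days).
P(N = 7) = e^(−4.38) · 4.38^7/7! ≈ 0.0769.

0.0769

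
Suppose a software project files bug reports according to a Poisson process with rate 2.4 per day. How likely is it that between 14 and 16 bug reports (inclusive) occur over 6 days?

Over the interval, μ = 2.4 × 6 = 14.4 (6 days).
P(14 ≤ N ≤ 16) = Σ_{j=14}^{16} e^(−14.4) · 14.4^j/j! ≈ 0.2976.

0.2976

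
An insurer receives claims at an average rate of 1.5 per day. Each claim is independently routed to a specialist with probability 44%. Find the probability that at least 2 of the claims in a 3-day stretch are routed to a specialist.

Thinning: the claims that are routed to a specialist themselves form a Poisson process with rate 0.44 × 1.5 = 0.66 per day.
Over the interval, μ = 0.66 × 3 = 1.98 (a 3-day stretch = 3 days).
P(N ≥ 2) = 1 − P(N ≤ 1) ≈ 0.5886.

0.5886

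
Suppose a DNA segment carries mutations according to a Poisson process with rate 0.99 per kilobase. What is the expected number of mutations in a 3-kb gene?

2.97

E[N] = λt = 0.99 × 3 = 2.97 (a 3-kb gene = 3 kilobases).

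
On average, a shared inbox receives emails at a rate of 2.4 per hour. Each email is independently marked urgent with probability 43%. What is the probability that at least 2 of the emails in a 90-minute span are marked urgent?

Thinning: the emails that are marked urgent themselves form a Poisson process with rate 0.43 × 2.4 = 1.032 per hour.
Over the interval, μ = 1.032 × 1.5 = 1.548 (a 90-minute span = 1.5 hours).
P(N ≥ 2) = 1 − P(N ≤ 1) ≈ 0.4581.

0.4581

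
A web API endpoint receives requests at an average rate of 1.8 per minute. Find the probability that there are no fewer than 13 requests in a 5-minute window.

Over the interval, μ = 1.8 × 5 = 9 (a 5-minute window = 5 minutes).
P(N ≥ 13) = 1 − P(N ≤ 12) = 1 − Σ_{j=0}^{12} e^(−μ) μ^j/j! ≈ 0.1242.

0.1242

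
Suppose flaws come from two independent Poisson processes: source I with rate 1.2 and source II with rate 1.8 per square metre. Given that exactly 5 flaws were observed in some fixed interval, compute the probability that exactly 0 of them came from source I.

0.0778

Given the total, each event is independently from source I with probability p = λ_I/(λ_I+λ_II) = 1.2/3 = 0.4000.
So K ~ Binomial(5, 1.2/3): P(K = 0) = C(5,0) · (1.2/3)^0 · (1.8/3)^5 ≈ 0.0778.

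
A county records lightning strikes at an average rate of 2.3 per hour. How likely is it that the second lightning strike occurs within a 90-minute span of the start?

Over the interval, μ = 2.3 × 1.5 = 3.45 (a 90-minute span = 1.5 hours).
The second arrival falls in the interval iff at least 2 events occur there: P(S_2 ≤ t) = P(N ≥ 2) = 1 − P(N ≤ 1) ≈ 0.8587.

0.8587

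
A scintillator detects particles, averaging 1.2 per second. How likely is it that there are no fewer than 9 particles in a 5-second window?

0.1528

Over the interval, μ = 1.2 × 5 = 6 (a 5-second window = 5 seconds).
P(N ≥ 9) = 1 − P(N ≤ 8) = 1 − Σ_{j=0}^{8} e^(−μ) μ^j/j! ≈ 0.1528.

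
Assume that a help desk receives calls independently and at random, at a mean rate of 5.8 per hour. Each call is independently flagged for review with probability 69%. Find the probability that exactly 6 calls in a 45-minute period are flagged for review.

Thinning: the calls that are flagged for review themselves form a Poisson process with rate 0.69 × 5.8 = 4.002 per hour.
Over the interval, μ = 4.002 × 0.75 = 3.0015 (a 45-minute period = 0.75 hours).
P(N = 6) = e^(−3.0015) · 3.0015^6/6! ≈ 0.0505.

0.0505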